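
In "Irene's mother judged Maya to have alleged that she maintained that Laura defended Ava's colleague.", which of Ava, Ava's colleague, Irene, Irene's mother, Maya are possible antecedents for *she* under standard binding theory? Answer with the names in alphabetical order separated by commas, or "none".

*she* is a pronoun; Principle B requires it to be free in its binding domain — the clause headed by 'maintained'.
— Ava: possessor inside the object DP of the clause headed by 'defended'; is c-commanded by the pronoun; coreference would bind this R-expression — blocked (Principle C).
— Ava's colleague: object of the clause headed by 'defended'; is c-commanded by the pronoun; coreference would bind this R-expression — blocked (Principle C).
— Irene: possessor inside the subject DP of the matrix clause; does not c-command the pronoun — Principle B does not apply; allowed.
— Irene's mother: subject of the matrix clause; c-commands the pronoun but lies outside its binding domain — allowed.
— Maya: subject of the clause headed by 'alleged'; c-commands the pronoun but lies outside its binding domain — allowed.

Irene, Irene's mother, Maya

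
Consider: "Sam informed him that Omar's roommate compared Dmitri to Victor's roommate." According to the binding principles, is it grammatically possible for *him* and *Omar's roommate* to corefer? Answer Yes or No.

*him* is a pronoun; Principle B requires it to be free in its binding domain — the matrix clause.
— Omar's roommate: subject of the clause headed by 'compared'; is c-commanded by the pronoun; coreference would bind this R-expression — blocked (Principle C).

No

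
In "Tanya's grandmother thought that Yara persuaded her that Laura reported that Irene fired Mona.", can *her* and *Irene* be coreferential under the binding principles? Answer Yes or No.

No

*Irene* is an R-expression; Principle C requires it to be free (not bound by any c-commanding expression).
— her: object of the clause headed by 'persuaded'; the pronoun c-commands the R-expression — coreference blocked (Principle C).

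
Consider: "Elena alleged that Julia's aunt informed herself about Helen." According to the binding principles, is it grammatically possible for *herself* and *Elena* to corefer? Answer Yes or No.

*herself* is a reflexive; Principle A requires it to be bound within its binding domain — the clause headed by 'informed'.
— Elena: subject of the matrix clause; c-commands the reflexive but lies outside its binding domain — cannot bind it (Principle A).

No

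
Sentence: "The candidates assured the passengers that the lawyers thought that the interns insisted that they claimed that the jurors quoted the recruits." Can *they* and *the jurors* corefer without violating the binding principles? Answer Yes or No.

*the jurors* is an R-expression; Principle C requires it to be free (not bound by any c-commanding expression).
— they: subject of the clause headed by 'claimed'; the pronoun c-commands the R-expression — coreference blocked (Principle C).

No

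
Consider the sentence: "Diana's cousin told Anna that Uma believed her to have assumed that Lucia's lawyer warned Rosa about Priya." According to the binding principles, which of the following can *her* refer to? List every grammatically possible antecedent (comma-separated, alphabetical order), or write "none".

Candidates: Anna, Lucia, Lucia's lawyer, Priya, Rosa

*her* is a pronoun; Principle B requires it to be free in its binding domain — the clause headed by 'believed'.
— Anna: object of the matrix clause; c-commands the pronoun but lies outside its binding domain — allowed.
— Lucia: possessor inside the subject DP of the clause headed by 'warned'; is c-commanded by the pronoun; coreference would bind this R-expression — blocked (Principle C).
— Lucia's lawyer: subject of the clause headed by 'warned'; is c-commanded by the pronoun; coreference would bind this R-expression — blocked (Principle C).
— Priya: second object of the clause headed by 'warned'; is c-commanded by the pronoun; coreference would bind this R-expression — blocked (Principle C).
— Rosa: object of the clause headed by 'warned'; is c-commanded by the pronoun; coreference would bind this R-expression — blocked (Principle C).

Anna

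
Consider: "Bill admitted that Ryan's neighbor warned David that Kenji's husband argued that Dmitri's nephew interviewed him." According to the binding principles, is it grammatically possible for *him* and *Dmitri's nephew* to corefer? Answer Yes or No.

No

*him* is a pronoun; Principle B requires it to be free in its binding domain — the clause headed by 'interviewed'.
— Dmitri's nephew: subject of the clause headed by 'interviewed'; c-commands the pronoun within its binding domain — blocked (Principle B).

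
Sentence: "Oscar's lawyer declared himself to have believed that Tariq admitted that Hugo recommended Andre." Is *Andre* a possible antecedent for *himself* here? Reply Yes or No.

No

*himself* is a reflexive; Principle A requires it to be bound within its binding domain — the matrix clause.
— Andre: object of the clause headed by 'recommended'; does not c-command the reflexive — cannot bind it (Principle A).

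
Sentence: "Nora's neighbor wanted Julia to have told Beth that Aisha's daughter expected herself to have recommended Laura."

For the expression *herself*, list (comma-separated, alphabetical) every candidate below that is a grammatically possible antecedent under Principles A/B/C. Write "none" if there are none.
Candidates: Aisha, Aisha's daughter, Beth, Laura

Aisha's daughter

*herself* is a reflexive; Principle A requires it to be bound within its binding domain — the clause headed by 'expected'.
— Aisha: possessor inside the subject DP of the clause headed by 'expected'; does not c-command the reflexive — cannot bind it (Principle A).
— Aisha's daughter: subject of the clause headed by 'expected'; c-commands the reflexive within its binding domain — allowed (Principle A).
— Beth: object of the clause headed by 'told'; c-commands the reflexive but lies outside its binding domain — cannot bind it (Principle A).
— Laura: object of the clause headed by 'recommended'; does not c-command the reflexive — cannot bind it (Principle A).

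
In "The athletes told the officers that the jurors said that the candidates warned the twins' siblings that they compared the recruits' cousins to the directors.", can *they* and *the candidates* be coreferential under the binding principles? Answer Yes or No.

Yes

*the candidates* is an R-expression; Principle C requires it to be free (not bound by any c-commanding expression).
— they: subject of the clause headed by 'compared'; the pronoun does not c-command the R-expression — coreference allowed.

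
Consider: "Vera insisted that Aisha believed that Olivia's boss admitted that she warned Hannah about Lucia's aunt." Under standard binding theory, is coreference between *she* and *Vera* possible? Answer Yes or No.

Yes

*Vera* is an R-expression; Principle C requires it to be free (not bound by any c-commanding expression).
— she: subject of the clause headed by 'warned'; the pronoun does not c-command the R-expression — coreference allowed.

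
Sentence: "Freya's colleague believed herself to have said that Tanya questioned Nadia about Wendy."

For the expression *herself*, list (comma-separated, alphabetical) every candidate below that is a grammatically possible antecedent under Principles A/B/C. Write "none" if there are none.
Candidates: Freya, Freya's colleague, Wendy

Freya's colleague

*herself* is a reflexive; Principle A requires it to be bound within its binding domain — the matrix clause.
— Freya: possessor inside the subject DP of the matrix clause; does not c-command the reflexive — cannot bind it (Principle A).
— Freya's colleague: subject of the matrix clause; c-commands the reflexive within its binding domain — allowed (Principle A).
— Wendy: second object of the clause headed by 'questioned'; does not c-command the reflexive — cannot bind it (Principle A).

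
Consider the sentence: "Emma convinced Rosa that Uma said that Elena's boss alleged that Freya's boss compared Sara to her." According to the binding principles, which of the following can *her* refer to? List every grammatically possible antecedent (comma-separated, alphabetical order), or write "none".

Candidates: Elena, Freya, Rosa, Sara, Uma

Elena, Freya, Rosa, Uma

*her* is a pronoun; Principle B requires it to be free in its binding domain — the clause headed by 'compared'.
— Elena: possessor inside the subject DP of the clause headed by 'alleged'; does not c-command the pronoun — Principle B does not apply; allowed.
— Freya: possessor inside the subject DP of the clause headed by 'compared'; does not c-command the pronoun — Principle B does not apply; allowed.
— Rosa: object of the matrix clause; c-commands the pronoun but lies outside its binding domain — allowed.
— Sara: object of the clause headed by 'compared'; c-commands the pronoun within its binding domain — blocked (Principle B).
— Uma: subject of the clause headed by 'said'; c-commands the pronoun but lies outside its binding domain — allowed.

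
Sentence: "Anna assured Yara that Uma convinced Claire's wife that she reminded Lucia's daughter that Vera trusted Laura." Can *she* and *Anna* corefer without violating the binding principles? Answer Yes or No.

Yes

*Anna* is an R-expression; Principle C requires it to be free (not bound by any c-commanding expression).
— she: subject of the clause headed by 'reminded'; the pronoun does not c-command the R-expression — coreference allowed.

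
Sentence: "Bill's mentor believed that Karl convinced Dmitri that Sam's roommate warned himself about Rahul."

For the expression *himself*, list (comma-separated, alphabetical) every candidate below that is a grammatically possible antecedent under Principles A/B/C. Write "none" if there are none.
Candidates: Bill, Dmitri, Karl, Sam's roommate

Sam's roommate

*himself* is a reflexive; Principle A requires it to be bound within its binding domain — the clause headed by 'warned'.
— Bill: possessor inside the subject DP of the matrix clause; does not c-command the reflexive — cannot bind it (Principle A).
— Dmitri: object of the clause headed by 'convinced'; c-commands the reflexive but lies outside its binding domain — cannot bind it (Principle A).
— Karl: subject of the clause headed by 'convinced'; c-commands the reflexive but lies outside its binding domain — cannot bind it (Principle A).
— Sam's roommate: subject of the clause headed by 'warned'; c-commands the reflexive within its binding domain — allowed (Principle A).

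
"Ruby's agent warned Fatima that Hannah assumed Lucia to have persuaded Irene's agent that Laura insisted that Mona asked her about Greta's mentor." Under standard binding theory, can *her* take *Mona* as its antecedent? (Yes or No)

*her* is a pronoun; Principle B requires it to be free in its binding domain — the clause headed by 'asked'.
— Mona: subject of the clause headed by 'asked'; c-commands the pronoun within its binding domain — blocked (Principle B).

No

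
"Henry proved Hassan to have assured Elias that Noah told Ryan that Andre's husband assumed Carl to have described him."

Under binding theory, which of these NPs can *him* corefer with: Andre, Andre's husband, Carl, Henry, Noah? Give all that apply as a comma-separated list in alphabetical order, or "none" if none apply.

*him* is a pronoun; Principle B requires it to be free in its binding domain — the clause headed by 'described'.
— Andre: possessor inside the subject DP of the clause headed by 'assumed'; does not c-command the pronoun — Principle B does not apply; allowed.
— Andre's husband: subject of the clause headed by 'assumed'; c-commands the pronoun but lies outside its binding domain — allowed.
— Carl: subject of the clause headed by 'described'; c-commands the pronoun within its binding domain — blocked (Principle B).
— Henry: subject of the matrix clause; c-commands the pronoun but lies outside its binding domain — allowed.
— Noah: subject of the clause headed by 'told'; c-commands the pronoun but lies outside its binding domain — allowed.

Andre, Andre's husband, Henry, Noah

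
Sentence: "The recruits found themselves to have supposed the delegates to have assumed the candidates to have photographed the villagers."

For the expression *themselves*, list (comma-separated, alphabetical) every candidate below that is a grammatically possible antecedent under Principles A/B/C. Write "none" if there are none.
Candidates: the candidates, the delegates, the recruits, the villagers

*themselves* is a reflexive; Principle A requires it to be bound within its binding domain — the matrix clause.
— the candidates: subject of the clause headed by 'photographed'; does not c-command the reflexive — cannot bind it (Principle A).
— the delegates: subject of the clause headed by 'assumed'; does not c-command the reflexive — cannot bind it (Principle A).
— the recruits: subject of the matrix clause; c-commands the reflexive within its binding domain — allowed (Principle A).
— the villagers: object of the clause headed by 'photographed'; does not c-command the reflexive — cannot bind it (Principle A).

the recruits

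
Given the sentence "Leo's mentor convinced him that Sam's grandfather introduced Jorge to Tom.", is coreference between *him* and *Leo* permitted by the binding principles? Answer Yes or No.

Yes

*him* is a pronoun; Principle B requires it to be free in its binding domain — the matrix clause.
— Leo: possessor inside the subject DP of the matrix clause; does not c-command the pronoun — Principle B does not apply; allowed.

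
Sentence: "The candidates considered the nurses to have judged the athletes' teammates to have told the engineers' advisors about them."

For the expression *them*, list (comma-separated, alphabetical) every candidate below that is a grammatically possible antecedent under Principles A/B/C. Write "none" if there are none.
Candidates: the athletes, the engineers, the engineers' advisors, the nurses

the athletes, the engineers, the nurses

*them* is a pronoun; Principle B requires it to be free in its binding domain — the clause headed by 'told'.
— the athletes: possessor inside the subject DP of the clause headed by 'told'; does not c-command the pronoun — Principle B does not apply; allowed.
— the engineers: possessor inside the object DP of the clause headed by 'told'; does not c-command the pronoun — Principle B does not apply; allowed.
— the engineers' advisors: object of the clause headed by 'told'; c-commands the pronoun within its binding domain — blocked (Principle B).
— the nurses: subject of the clause headed by 'judged'; c-commands the pronoun but lies outside its binding domain — allowed.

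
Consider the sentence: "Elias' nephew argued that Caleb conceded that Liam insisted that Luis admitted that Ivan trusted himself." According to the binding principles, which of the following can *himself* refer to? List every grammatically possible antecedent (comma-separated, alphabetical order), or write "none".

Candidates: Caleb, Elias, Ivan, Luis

Ivan

*himself* is a reflexive; Principle A requires it to be bound within its binding domain — the clause headed by 'trusted'.
— Caleb: subject of the clause headed by 'conceded'; c-commands the reflexive but lies outside its binding domain — cannot bind it (Principle A).
— Elias: possessor inside the subject DP of the matrix clause; does not c-command the reflexive — cannot bind it (Principle A).
— Ivan: subject of the clause headed by 'trusted'; c-commands the reflexive within its binding domain — allowed (Principle A).
— Luis: subject of the clause headed by 'admitted'; c-commands the reflexive but lies outside its binding domain — cannot bind it (Principle A).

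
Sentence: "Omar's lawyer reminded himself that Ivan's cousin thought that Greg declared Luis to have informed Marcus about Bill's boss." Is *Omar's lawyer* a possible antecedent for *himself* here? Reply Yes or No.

Yes

*himself* is a reflexive; Principle A requires it to be bound within its binding domain — the matrix clause.
— Omar's lawyer: subject of the matrix clause; c-commands the reflexive within its binding domain — allowed (Principle A).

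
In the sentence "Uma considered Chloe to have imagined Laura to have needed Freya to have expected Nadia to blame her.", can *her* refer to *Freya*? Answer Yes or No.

*her* is a pronoun; Principle B requires it to be free in its binding domain — the clause headed by 'blame'.
— Freya: subject of the clause headed by 'expected'; c-commands the pronoun but lies outside its binding domain — allowed.

Yes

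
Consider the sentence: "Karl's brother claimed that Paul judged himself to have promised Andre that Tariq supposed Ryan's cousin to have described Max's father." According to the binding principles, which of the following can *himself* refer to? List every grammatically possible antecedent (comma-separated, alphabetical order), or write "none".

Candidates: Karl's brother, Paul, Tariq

Paul

*himself* is a reflexive; Principle A requires it to be bound within its binding domain — the clause headed by 'judged'.
— Karl's brother: subject of the matrix clause; c-commands the reflexive but lies outside its binding domain — cannot bind it (Principle A).
— Paul: subject of the clause headed by 'judged'; c-commands the reflexive within its binding domain — allowed (Principle A).
— Tariq: subject of the clause headed by 'supposed'; does not c-command the reflexive — cannot bind it (Principle A).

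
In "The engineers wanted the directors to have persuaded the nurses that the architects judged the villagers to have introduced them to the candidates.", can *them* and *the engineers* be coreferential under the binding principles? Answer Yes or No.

*the engineers* is an R-expression; Principle C requires it to be free (not bound by any c-commanding expression).
— them: object of the clause headed by 'introduced'; the pronoun does not c-command the R-expression — coreference allowed.

Yes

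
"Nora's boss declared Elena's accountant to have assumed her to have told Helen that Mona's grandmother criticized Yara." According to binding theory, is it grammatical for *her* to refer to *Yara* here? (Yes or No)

*Yara* is an R-expression; Principle C requires it to be free (not bound by any c-commanding expression).
— her: subject of the clause headed by 'told'; the pronoun c-commands the R-expression — coreference blocked (Principle C).

No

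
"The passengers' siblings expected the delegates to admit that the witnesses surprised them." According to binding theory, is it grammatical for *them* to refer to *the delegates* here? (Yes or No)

*the delegates* is an R-expression; Principle C requires it to be free (not bound by any c-commanding expression).
— them: object of the clause headed by 'surprised'; the pronoun does not c-command the R-expression — coreference allowed.

Yes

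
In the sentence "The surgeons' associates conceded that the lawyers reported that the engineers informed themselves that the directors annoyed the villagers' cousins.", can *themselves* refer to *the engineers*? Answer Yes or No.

*themselves* is a reflexive; Principle A requires it to be bound within its binding domain — the clause headed by 'informed'.
— the engineers: subject of the clause headed by 'informed'; c-commands the reflexive within its binding domain — allowed (Principle A).

Yes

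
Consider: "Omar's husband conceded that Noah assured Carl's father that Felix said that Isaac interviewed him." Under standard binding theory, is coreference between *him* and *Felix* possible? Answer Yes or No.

*Felix* is an R-expression; Principle C requires it to be free (not bound by any c-commanding expression).
— him: object of the clause headed by 'interviewed'; the pronoun does not c-command the R-expression — coreference allowed.

Yes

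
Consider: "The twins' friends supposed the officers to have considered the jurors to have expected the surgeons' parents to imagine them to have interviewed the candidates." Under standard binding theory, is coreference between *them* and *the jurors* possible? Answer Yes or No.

*the jurors* is an R-expression; Principle C requires it to be free (not bound by any c-commanding expression).
— them: subject of the clause headed by 'interviewed'; the pronoun does not c-command the R-expression — coreference allowed.

Yes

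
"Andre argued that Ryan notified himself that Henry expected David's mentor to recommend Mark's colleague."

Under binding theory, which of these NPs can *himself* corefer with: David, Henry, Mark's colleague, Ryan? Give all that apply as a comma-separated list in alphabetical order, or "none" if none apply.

Ryan

*himself* is a reflexive; Principle A requires it to be bound within its binding domain — the clause headed by 'notified'.
— David: possessor inside the subject DP of the clause headed by 'recommend'; does not c-command the reflexive — cannot bind it (Principle A).
— Henry: subject of the clause headed by 'expected'; does not c-command the reflexive — cannot bind it (Principle A).
— Mark's colleague: object of the clause headed by 'recommend'; does not c-command the reflexive — cannot bind it (Principle A).
— Ryan: subject of the clause headed by 'notified'; c-commands the reflexive within its binding domain — allowed (Principle A).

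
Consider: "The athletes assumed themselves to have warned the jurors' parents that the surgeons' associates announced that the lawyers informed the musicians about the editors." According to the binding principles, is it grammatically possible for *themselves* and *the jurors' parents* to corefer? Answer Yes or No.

*themselves* is a reflexive; Principle A requires it to be bound within its binding domain — the matrix clause.
— the jurors' parents: object of the clause headed by 'warned'; does not c-command the reflexive — cannot bind it (Principle A).

No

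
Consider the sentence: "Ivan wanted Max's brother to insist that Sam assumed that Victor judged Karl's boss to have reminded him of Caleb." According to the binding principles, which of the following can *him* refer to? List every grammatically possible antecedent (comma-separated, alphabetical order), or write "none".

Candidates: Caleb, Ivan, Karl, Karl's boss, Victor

*him* is a pronoun; Principle B requires it to be free in its binding domain — the clause headed by 'reminded'.
— Caleb: second object of the clause headed by 'reminded'; is c-commanded by the pronoun; coreference would bind this R-expression — blocked (Principle C).
— Ivan: subject of the matrix clause; c-commands the pronoun but lies outside its binding domain — allowed.
— Karl: possessor inside the subject DP of the clause headed by 'reminded'; does not c-command the pronoun — Principle B does not apply; allowed.
— Karl's boss: subject of the clause headed by 'reminded'; c-commands the pronoun within its binding domain — blocked (Principle B).
— Victor: subject of the clause headed by 'judged'; c-commands the pronoun but lies outside its binding domain — allowed.

Ivan, Karl, Victor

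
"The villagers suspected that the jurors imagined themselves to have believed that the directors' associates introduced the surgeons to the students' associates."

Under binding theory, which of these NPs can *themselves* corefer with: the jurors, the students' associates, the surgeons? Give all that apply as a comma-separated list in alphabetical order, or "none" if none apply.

*themselves* is a reflexive; Principle A requires it to be bound within its binding domain — the clause headed by 'imagined'.
— the jurors: subject of the clause headed by 'imagined'; c-commands the reflexive within its binding domain — allowed (Principle A).
— the students' associates: second object of the clause headed by 'introduced'; does not c-command the reflexive — cannot bind it (Principle A).
— the surgeons: object of the clause headed by 'introduced'; does not c-command the reflexive — cannot bind it (Principle A).

the jurors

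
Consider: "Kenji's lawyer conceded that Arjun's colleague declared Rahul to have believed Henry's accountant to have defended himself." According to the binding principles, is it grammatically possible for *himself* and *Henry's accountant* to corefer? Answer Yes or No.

Yes

*himself* is a reflexive; Principle A requires it to be bound within its binding domain — the clause headed by 'defended'.
— Henry's accountant: subject of the clause headed by 'defended'; c-commands the reflexive within its binding domain — allowed (Principle A).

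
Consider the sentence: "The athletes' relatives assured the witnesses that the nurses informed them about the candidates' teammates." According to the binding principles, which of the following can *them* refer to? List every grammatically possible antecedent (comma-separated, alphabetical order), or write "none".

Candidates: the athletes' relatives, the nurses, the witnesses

the athletes' relatives, the witnesses

*them* is a pronoun; Principle B requires it to be free in its binding domain — the clause headed by 'informed'.
— the athletes' relatives: subject of the matrix clause; c-commands the pronoun but lies outside its binding domain — allowed.
— the nurses: subject of the clause headed by 'informed'; c-commands the pronoun within its binding domain — blocked (Principle B).
— the witnesses: object of the matrix clause; c-commands the pronoun but lies outside its binding domain — allowed.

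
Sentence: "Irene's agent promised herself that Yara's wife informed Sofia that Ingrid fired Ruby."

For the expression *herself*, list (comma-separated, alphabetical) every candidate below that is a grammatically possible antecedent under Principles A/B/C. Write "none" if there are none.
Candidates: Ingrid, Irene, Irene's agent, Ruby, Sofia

*herself* is a reflexive; Principle A requires it to be bound within its binding domain — the matrix clause.
— Ingrid: subject of the clause headed by 'fired'; does not c-command the reflexive — cannot bind it (Principle A).
— Irene: possessor inside the subject DP of the matrix clause; does not c-command the reflexive — cannot bind it (Principle A).
— Irene's agent: subject of the matrix clause; c-commands the reflexive within its binding domain — allowed (Principle A).
— Ruby: object of the clause headed by 'fired'; does not c-command the reflexive — cannot bind it (Principle A).
— Sofia: object of the clause headed by 'informed'; does not c-command the reflexive — cannot bind it (Principle A).

Irene's agent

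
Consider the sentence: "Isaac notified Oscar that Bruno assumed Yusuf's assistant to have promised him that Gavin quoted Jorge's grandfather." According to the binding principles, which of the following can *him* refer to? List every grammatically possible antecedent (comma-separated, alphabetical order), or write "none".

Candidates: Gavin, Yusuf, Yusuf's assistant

Yusuf

*him* is a pronoun; Principle B requires it to be free in its binding domain — the clause headed by 'promised'.
— Gavin: subject of the clause headed by 'quoted'; is c-commanded by the pronoun; coreference would bind this R-expression — blocked (Principle C).
— Yusuf: possessor inside the subject DP of the clause headed by 'promised'; does not c-command the pronoun — Principle B does not apply; allowed.
— Yusuf's assistant: subject of the clause headed by 'promised'; c-commands the pronoun within its binding domain — blocked (Principle B).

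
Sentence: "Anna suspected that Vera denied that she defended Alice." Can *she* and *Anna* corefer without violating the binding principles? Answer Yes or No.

*Anna* is an R-expression; Principle C requires it to be free (not bound by any c-commanding expression).
— she: subject of the clause headed by 'defended'; the pronoun does not c-command the R-expression — coreference allowed.

Yes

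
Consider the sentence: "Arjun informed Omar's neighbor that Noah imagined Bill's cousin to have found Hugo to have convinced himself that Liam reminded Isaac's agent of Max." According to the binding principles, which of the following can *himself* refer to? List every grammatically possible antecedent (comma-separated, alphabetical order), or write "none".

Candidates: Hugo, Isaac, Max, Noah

*himself* is a reflexive; Principle A requires it to be bound within its binding domain — the clause headed by 'convinced'.
— Hugo: subject of the clause headed by 'convinced'; c-commands the reflexive within its binding domain — allowed (Principle A).
— Isaac: possessor inside the object DP of the clause headed by 'reminded'; does not c-command the reflexive — cannot bind it (Principle A).
— Max: second object of the clause headed by 'reminded'; does not c-command the reflexive — cannot bind it (Principle A).
— Noah: subject of the clause headed by 'imagined'; c-commands the reflexive but lies outside its binding domain — cannot bind it (Principle A).

Hugo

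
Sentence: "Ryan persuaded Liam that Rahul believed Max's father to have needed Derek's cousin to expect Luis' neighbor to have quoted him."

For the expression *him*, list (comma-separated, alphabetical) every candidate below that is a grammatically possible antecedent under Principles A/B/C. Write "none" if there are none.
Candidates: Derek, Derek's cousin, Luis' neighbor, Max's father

*him* is a pronoun; Principle B requires it to be free in its binding domain — the clause headed by 'quoted'.
— Derek: possessor inside the subject DP of the clause headed by 'expect'; does not c-command the pronoun — Principle B does not apply; allowed.
— Derek's cousin: subject of the clause headed by 'expect'; c-commands the pronoun but lies outside its binding domain — allowed.
— Luis' neighbor: subject of the clause headed by 'quoted'; c-commands the pronoun within its binding domain — blocked (Principle B).
— Max's father: subject of the clause headed by 'needed'; c-commands the pronoun but lies outside its binding domain — allowed.

Derek, Derek's cousin, Max's father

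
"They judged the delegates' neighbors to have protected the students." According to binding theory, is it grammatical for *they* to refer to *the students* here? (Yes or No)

*the students* is an R-expression; Principle C requires it to be free (not bound by any c-commanding expression).
— they: subject of the matrix clause; the pronoun c-commands the R-expression — coreference blocked (Principle C).

No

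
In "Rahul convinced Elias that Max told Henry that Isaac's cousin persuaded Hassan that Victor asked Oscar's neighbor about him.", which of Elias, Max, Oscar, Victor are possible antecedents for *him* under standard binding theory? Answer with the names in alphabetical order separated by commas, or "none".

*him* is a pronoun; Principle B requires it to be free in its binding domain — the clause headed by 'asked'.
— Elias: object of the matrix clause; c-commands the pronoun but lies outside its binding domain — allowed.
— Max: subject of the clause headed by 'told'; c-commands the pronoun but lies outside its binding domain — allowed.
— Oscar: possessor inside the object DP of the clause headed by 'asked'; does not c-command the pronoun — Principle B does not apply; allowed.
— Victor: subject of the clause headed by 'asked'; c-commands the pronoun within its binding domain — blocked (Principle B).

Elias, Max, Oscar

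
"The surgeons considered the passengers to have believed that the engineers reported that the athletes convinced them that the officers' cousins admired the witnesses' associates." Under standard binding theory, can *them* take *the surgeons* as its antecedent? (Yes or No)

*them* is a pronoun; Principle B requires it to be free in its binding domain — the clause headed by 'convinced'.
— the surgeons: subject of the matrix clause; c-commands the pronoun but lies outside its binding domain — allowed.

Yes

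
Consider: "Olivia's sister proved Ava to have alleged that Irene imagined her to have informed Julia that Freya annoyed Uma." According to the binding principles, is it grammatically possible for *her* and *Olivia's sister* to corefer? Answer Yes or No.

Yes

*her* is a pronoun; Principle B requires it to be free in its binding domain — the clause headed by 'imagined'.
— Olivia's sister: subject of the matrix clause; c-commands the pronoun but lies outside its binding domain — allowed.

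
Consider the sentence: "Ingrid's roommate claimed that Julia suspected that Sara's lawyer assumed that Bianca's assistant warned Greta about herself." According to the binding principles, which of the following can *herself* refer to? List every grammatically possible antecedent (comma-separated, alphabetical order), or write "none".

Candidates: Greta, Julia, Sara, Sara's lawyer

*herself* is a reflexive; Principle A requires it to be bound within its binding domain — the clause headed by 'warned'.
— Greta: object of the clause headed by 'warned'; c-commands the reflexive within its binding domain — allowed (Principle A).
— Julia: subject of the clause headed by 'suspected'; c-commands the reflexive but lies outside its binding domain — cannot bind it (Principle A).
— Sara: possessor inside the subject DP of the clause headed by 'assumed'; does not c-command the reflexive — cannot bind it (Principle A).
— Sara's lawyer: subject of the clause headed by 'assumed'; c-commands the reflexive but lies outside its binding domain — cannot bind it (Principle A).

Greta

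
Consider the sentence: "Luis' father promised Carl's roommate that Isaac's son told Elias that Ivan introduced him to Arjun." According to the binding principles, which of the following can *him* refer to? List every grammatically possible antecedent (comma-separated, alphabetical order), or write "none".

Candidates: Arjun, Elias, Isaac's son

Elias, Isaac's son

*him* is a pronoun; Principle B requires it to be free in its binding domain — the clause headed by 'introduced'.
— Arjun: second object of the clause headed by 'introduced'; is c-commanded by the pronoun; coreference would bind this R-expression — blocked (Principle C).
— Elias: object of the clause headed by 'told'; c-commands the pronoun but lies outside its binding domain — allowed.
— Isaac's son: subject of the clause headed by 'told'; c-commands the pronoun but lies outside its binding domain — allowed.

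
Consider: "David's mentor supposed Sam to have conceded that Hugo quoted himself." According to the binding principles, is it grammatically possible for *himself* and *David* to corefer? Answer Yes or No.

No

*himself* is a reflexive; Principle A requires it to be bound within its binding domain — the clause headed by 'quoted'.
— David: possessor inside the subject DP of the matrix clause; does not c-command the reflexive — cannot bind it (Principle A).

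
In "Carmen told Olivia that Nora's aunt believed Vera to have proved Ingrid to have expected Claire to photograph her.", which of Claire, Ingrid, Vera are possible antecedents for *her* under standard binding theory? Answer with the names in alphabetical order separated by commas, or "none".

Ingrid, Vera

*her* is a pronoun; Principle B requires it to be free in its binding domain — the clause headed by 'photograph'.
— Claire: subject of the clause headed by 'photograph'; c-commands the pronoun within its binding domain — blocked (Principle B).
— Ingrid: subject of the clause headed by 'expected'; c-commands the pronoun but lies outside its binding domain — allowed.
— Vera: subject of the clause headed by 'proved'; c-commands the pronoun but lies outside its binding domain — allowed.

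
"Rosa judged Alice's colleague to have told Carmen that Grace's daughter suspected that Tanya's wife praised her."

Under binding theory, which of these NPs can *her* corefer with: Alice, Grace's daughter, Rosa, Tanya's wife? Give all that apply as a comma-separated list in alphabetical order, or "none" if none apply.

Alice, Grace's daughter, Rosa

*her* is a pronoun; Principle B requires it to be free in its binding domain — the clause headed by 'praised'.
— Alice: possessor inside the subject DP of the clause headed by 'told'; does not c-command the pronoun — Principle B does not apply; allowed.
— Grace's daughter: subject of the clause headed by 'suspected'; c-commands the pronoun but lies outside its binding domain — allowed.
— Rosa: subject of the matrix clause; c-commands the pronoun but lies outside its binding domain — allowed.
— Tanya's wife: subject of the clause headed by 'praised'; c-commands the pronoun within its binding domain — blocked (Principle B).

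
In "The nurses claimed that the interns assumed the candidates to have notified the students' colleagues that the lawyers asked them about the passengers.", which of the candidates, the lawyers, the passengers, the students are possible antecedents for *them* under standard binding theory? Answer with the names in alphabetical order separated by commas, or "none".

*them* is a pronoun; Principle B requires it to be free in its binding domain — the clause headed by 'asked'.
— the candidates: subject of the clause headed by 'notified'; c-commands the pronoun but lies outside its binding domain — allowed.
— the lawyers: subject of the clause headed by 'asked'; c-commands the pronoun within its binding domain — blocked (Principle B).
— the passengers: second object of the clause headed by 'asked'; is c-commanded by the pronoun; coreference would bind this R-expression — blocked (Principle C).
— the students: possessor inside the object DP of the clause headed by 'notified'; does not c-command the pronoun — Principle B does not apply; allowed.

the candidates, the students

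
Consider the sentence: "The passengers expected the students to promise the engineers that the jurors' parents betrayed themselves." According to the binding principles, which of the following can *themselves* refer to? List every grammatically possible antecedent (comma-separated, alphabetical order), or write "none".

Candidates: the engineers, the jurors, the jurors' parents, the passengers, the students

*themselves* is a reflexive; Principle A requires it to be bound within its binding domain — the clause headed by 'betrayed'.
— the engineers: object of the clause headed by 'promise'; c-commands the reflexive but lies outside its binding domain — cannot bind it (Principle A).
— the jurors: possessor inside the subject DP of the clause headed by 'betrayed'; does not c-command the reflexive — cannot bind it (Principle A).
— the jurors' parents: subject of the clause headed by 'betrayed'; c-commands the reflexive within its binding domain — allowed (Principle A).
— the passengers: subject of the matrix clause; c-commands the reflexive but lies outside its binding domain — cannot bind it (Principle A).
— the students: subject of the clause headed by 'promise'; c-commands the reflexive but lies outside its binding domain — cannot bind it (Principle A).

the jurors' parents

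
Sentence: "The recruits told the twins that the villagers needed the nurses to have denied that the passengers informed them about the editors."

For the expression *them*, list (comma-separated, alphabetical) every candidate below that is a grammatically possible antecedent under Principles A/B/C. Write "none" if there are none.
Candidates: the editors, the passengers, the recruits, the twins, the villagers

the recruits, the twins, the villagers

*them* is a pronoun; Principle B requires it to be free in its binding domain — the clause headed by 'informed'.
— the editors: second object of the clause headed by 'informed'; is c-commanded by the pronoun; coreference would bind this R-expression — blocked (Principle C).
— the passengers: subject of the clause headed by 'informed'; c-commands the pronoun within its binding domain — blocked (Principle B).
— the recruits: subject of the matrix clause; c-commands the pronoun but lies outside its binding domain — allowed.
— the twins: object of the matrix clause; c-commands the pronoun but lies outside its binding domain — allowed.
— the villagers: subject of the clause headed by 'needed'; c-commands the pronoun but lies outside its binding domain — allowed.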